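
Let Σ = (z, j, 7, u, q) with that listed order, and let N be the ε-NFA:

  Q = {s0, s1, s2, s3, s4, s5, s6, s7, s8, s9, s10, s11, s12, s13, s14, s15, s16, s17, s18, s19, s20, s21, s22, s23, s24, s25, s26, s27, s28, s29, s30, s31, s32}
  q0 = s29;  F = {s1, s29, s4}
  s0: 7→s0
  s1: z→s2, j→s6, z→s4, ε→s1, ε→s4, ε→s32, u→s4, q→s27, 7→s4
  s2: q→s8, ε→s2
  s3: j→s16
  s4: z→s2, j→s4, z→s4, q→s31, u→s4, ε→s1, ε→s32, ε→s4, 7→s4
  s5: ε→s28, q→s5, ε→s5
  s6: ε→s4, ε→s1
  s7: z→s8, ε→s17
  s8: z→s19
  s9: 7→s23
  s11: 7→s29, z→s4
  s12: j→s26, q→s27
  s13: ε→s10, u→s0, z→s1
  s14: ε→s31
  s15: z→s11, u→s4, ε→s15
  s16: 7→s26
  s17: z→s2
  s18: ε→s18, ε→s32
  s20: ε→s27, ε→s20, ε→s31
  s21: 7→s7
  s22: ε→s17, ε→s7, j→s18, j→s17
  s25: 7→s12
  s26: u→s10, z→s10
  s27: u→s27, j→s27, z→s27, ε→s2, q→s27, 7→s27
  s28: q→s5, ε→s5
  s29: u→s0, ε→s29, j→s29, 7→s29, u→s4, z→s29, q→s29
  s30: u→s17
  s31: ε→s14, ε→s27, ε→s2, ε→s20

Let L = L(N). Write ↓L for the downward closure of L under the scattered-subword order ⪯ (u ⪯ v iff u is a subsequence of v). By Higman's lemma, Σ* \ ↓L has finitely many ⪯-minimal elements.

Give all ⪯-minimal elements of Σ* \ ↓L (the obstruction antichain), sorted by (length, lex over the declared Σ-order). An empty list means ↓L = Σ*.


|Q|=33, |F|=3, |δ|=77 (29 ε).
min D↑ (3 st, q0=0, F={2}): 0:z→0,j→0,7→0,u→1,q→0 1:z→1,j→1,7→1,u→1,q→2 2:z→2,j→2,7→2,u→2,q→2.
'uq': N↓-sim [13, 12, 7] end={s14,s19,s2,s20,s27,s31,s8} — reject; 2/2 deletions ∈↓L.
1 obstructions.

min(Σ*\↓L) = [uq].


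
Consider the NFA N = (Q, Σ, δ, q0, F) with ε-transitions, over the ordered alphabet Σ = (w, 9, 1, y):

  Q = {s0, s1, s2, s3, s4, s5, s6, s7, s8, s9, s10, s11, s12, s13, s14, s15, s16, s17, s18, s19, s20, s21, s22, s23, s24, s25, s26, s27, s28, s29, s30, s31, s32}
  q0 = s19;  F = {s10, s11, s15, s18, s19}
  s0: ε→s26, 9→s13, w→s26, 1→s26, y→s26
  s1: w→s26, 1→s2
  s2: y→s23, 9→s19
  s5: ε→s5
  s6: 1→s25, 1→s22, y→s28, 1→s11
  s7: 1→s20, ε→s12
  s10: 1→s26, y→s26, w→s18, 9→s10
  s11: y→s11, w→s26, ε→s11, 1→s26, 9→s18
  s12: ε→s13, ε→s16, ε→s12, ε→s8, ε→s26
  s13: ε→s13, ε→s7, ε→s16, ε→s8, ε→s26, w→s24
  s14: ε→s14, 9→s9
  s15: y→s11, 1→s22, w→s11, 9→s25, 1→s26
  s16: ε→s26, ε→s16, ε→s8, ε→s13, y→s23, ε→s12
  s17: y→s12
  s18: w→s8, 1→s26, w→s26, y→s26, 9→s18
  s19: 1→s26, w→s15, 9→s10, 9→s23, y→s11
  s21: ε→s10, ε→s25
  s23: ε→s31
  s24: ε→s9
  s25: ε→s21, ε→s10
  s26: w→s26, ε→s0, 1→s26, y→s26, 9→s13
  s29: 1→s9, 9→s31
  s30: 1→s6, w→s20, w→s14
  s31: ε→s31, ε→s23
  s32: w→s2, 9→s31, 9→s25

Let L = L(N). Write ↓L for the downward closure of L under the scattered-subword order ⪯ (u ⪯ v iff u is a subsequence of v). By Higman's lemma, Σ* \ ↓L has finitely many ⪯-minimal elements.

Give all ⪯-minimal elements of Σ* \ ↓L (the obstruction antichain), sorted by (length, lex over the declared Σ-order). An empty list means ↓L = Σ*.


Antichain: [1, 9y, yw, www, 9ww].

|Q|=33, |F|=5, |δ|=81 (29 ε).
min D↑ (6 st, q0=0, F={3}): 0:w→1,9→2,1→3,y→4 1:w→4,9→2,1→3,y→4 2:w→5,9→2,1→3,y→3 3:w→3,9→3,1→3,y→3 4:w→3,9→5,1→3,y→4 5:w→3,9→5,1→3,y→3 [Hopcroft].
'1': N↓-sim [20, 13] end={s0,s12,s13,s16,s20,s22,s23,s24,s26,s31,s7,s8,…} — reject; 1/1 single-dels accept.
'9y': run [20, 16, 12] end={s0,s12,s13,s16,s20,s23,s24,s26,s31,s7,s8,s9} — reject; 2/2 deletions ∈↓L.
'yw': N↓-sim [20, 14, 12] end={s0,s12,s13,s16,s20,s23,s24,s26,s31,s7,s8,s9} rej; 2/2 del acc.
'www': N↓-sim [20, 19, 14, 12] end={s0,s12,s13,s16,s20,s23,s24,s26,s31,s7,s8,s9} ∉↓L; 3/3 single-dels accept.
'9ww': |S_i|=[20, 16, 13, 12] end={s0,s12,s13,s16,s20,s23,s24,s26,s31,s7,s8,s9} ∉↓L; 3/3 single-dels accept.
5 obstructions.


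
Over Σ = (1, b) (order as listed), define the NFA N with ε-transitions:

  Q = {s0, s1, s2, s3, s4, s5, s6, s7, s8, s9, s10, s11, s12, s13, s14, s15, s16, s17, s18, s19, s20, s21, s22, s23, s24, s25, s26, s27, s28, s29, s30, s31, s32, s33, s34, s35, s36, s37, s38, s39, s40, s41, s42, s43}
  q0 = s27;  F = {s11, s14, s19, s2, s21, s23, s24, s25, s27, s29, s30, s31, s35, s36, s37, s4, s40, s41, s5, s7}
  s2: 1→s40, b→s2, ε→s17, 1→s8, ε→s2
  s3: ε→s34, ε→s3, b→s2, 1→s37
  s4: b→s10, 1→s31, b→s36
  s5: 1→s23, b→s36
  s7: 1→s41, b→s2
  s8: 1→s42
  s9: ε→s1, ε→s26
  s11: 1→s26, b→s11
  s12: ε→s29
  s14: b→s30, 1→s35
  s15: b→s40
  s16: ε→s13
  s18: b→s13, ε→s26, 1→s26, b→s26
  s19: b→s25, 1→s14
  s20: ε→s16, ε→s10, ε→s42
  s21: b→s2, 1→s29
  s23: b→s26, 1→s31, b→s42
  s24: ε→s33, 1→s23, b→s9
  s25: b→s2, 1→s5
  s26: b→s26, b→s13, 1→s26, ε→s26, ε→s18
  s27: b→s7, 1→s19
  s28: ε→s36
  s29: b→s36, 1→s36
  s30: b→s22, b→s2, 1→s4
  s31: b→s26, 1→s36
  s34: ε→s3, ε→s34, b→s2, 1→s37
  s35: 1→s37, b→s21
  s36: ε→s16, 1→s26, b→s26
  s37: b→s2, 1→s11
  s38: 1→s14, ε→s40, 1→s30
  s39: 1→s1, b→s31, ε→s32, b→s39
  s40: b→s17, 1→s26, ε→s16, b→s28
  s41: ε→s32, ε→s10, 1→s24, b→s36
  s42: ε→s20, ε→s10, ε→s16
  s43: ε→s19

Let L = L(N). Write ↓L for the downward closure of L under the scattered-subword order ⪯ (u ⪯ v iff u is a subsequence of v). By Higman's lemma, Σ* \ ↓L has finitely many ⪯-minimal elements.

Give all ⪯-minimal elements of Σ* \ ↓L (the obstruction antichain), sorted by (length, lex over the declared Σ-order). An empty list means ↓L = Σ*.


min(Σ*\↓L) = [b11b, b1b1, b1bb, bb11, 111111].

|Q|=44, |F|=20, |δ|=90 (28 ε).
min D↑ (21 st, q0=0, F={17}): 0:1→1,b→2 1:1→3,b→4 2:1→5,b→6 3:1→7,b→8 4:1→9,b→6 5:1→10,b→11 6:1→12,b→6 7:1→13,b→14 8:1→15,b→6 9:1→16,b→11 10:1→16,b→17 11:1→17,b→17 12:1→17,b→11 13:1→18,b→6 14:1→19,b→6 15:1→20,b→11 16:1→20,b→17 17:1→17,b→17 18:1→17,b→18 19:1→11,b→11 20:1→11,b→17 [Hopcroft].
'b11b': run [35, 30, 23, 14, 9] end={s1,s10,s13,s16,s18,s20,s26,s42,s9} rej; 4/4 deletions ∈↓L.
'b1b1': N↓-sim [35, 30, 23, 12, 3] end={s13,s18,s26} rej; 4/4 del acc.
'b1bb': N↓-sim [35, 30, 23, 12, 3] end={s13,s18,s26} — reject; 4/4 deletions ∈↓L.
'bb11': |S_i|=[35, 30, 17, 12, 7] end={s10,s13,s16,s18,s20,s26,s42} rej; 4/4 single-dels accept.
'111111': |S_i|=[35, 33, 29, 21, 17, 13, 7] end={s10,s13,s16,s18,s20,s26,s42} ∉↓L; 6/6 deletions ∈↓L.
5 words, ⪯-incomp.


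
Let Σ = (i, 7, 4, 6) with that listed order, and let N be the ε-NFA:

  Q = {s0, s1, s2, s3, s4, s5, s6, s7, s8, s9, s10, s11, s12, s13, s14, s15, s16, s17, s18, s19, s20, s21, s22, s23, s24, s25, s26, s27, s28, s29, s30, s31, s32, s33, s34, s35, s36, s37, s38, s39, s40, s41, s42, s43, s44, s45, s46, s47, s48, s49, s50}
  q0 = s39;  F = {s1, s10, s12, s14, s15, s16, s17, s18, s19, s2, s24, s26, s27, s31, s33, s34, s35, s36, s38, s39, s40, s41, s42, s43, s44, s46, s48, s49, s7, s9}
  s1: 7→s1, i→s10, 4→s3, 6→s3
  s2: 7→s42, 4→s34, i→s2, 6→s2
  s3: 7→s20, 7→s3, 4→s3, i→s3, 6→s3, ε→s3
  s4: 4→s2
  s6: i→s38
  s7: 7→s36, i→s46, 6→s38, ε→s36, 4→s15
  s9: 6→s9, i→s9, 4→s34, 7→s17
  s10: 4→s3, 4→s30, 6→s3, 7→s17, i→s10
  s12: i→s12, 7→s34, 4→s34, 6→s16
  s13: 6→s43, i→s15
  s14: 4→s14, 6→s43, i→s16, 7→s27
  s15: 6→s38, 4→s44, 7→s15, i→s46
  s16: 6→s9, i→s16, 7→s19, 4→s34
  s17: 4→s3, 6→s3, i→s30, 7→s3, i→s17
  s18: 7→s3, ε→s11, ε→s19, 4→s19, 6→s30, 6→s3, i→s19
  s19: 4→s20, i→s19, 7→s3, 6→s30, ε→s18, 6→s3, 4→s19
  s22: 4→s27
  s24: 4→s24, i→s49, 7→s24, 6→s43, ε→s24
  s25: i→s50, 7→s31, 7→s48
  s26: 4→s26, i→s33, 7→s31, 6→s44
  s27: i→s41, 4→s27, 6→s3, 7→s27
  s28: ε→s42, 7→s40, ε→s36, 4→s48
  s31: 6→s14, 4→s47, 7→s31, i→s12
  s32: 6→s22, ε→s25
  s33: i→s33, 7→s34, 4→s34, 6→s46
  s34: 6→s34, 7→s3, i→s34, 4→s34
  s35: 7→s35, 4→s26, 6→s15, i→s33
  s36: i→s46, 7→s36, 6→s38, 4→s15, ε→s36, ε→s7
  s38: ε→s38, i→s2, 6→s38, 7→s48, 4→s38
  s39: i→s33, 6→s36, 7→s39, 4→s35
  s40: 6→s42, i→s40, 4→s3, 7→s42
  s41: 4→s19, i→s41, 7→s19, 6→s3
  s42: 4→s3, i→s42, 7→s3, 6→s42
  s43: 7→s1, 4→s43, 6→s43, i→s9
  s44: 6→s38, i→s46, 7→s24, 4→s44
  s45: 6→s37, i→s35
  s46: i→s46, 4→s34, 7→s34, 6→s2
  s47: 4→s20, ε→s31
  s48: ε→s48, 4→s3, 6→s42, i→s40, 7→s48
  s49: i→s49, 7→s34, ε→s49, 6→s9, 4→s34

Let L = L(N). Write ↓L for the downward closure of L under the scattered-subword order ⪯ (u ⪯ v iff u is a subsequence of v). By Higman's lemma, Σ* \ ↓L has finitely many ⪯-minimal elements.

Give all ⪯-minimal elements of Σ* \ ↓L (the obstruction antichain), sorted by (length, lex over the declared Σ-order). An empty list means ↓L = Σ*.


|Q|=51, |F|=30, |δ|=159 (15 ε).
min D↑ (29 st, q0=0, F={9}): 0:i→1,7→0,4→2,6→3 1:i→1,7→4,4→4,6→5 2:i→1,7→2,4→6,6→7 3:i→5,7→3,4→7,6→8 4:i→4,7→9,4→4,6→4 5:i→5,7→4,4→4,6→10 6:i→1,7→11,4→6,6→12 7:i→5,7→7,4→12,6→8 8:i→10,7→13,4→8,6→8 9:i→9,7→9,4→9,6→9 10:i→10,7→14,4→4,6→10 11:i→15,7→11,4→11,6→16 12:i→5,7→17,4→12,6→8 13:i→18,7→13,4→9,6→14 14:i→14,7→9,4→9,6→14 15:i→15,7→4,4→4,6→19 16:i→19,7→20,4→16,6→21 17:i→22,7→17,4→17,6→21 18:i→18,7→14,4→9,6→14 19:i→19,7→23,4→4,6→24 20:i→25,7→20,4→20,6→9 21:i→24,7→26,4→21,6→21 22:i→22,7→4,4→4,6→24 23:i→23,7→9,4→23,6→9 24:i→24,7→27,4→4,6→24 25:i→25,7→23,4→23,6→9 26:i→28,7→26,4→9,6→9 27:i→27,7→9,4→9,6→9 28:i→28,7→27,4→9,6→9 (ε-aug+det+¬).
'i77': N↓-sim [35, 19, 9, 2] end={s20,s3} rej; 3/3 deletions ∈↓L.
'i47': N↓-sim [35, 19, 7, 2] end={s20,s3} — reject; 3/3 deletions ∈↓L.
'6674': |S_i|=[35, 28, 14, 9, 3] end={s20,s3,s30} — reject; 4/4 del acc.
'66767': run [35, 28, 14, 9, 3, 2] end={s20,s3} — reject; 5/5 deletions ∈↓L.
'447676': N↓-sim [35, 32, 30, 24, 17, 11, 3] end={s20,s3,s30} ∉↓L; 6/6 deletions ∈↓L.
5 obstructions.

Antichain: [i77, i47, 6674, 66767, 447676].


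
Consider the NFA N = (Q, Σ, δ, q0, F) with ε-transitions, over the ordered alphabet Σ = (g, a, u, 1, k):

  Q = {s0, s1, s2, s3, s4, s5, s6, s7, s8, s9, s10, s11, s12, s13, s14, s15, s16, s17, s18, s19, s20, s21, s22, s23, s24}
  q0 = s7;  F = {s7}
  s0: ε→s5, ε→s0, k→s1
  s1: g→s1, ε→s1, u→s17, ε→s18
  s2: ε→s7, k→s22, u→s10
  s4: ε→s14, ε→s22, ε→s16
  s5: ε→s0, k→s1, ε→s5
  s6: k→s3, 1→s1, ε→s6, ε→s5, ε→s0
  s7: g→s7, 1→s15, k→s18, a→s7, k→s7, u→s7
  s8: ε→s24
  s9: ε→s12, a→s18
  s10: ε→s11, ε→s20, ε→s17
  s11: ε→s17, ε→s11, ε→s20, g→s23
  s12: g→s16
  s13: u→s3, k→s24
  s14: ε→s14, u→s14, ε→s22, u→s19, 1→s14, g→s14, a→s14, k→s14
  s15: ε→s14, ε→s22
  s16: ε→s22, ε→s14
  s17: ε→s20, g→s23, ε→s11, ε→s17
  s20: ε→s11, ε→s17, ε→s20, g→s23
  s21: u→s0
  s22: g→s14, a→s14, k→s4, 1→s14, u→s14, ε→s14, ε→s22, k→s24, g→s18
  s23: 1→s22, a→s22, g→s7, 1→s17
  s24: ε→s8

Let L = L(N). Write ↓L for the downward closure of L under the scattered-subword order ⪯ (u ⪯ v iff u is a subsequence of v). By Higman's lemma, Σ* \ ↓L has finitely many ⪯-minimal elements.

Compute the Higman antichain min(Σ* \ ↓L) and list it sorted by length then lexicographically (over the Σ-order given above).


A = [1].

|Q|=25, |F|=1, |δ|=75 (36 ε).
min D↑ (2 st, q0=0, F={1}): 0:g→0,a→0,u→0,1→1,k→0 1:g→1,a→1,u→1,1→1,k→1 (ε-aug+det+¬).
'1': run [10, 9] end={s14,s15,s16,s18,s19,s22,s24,s4,s8} ∉↓L; 1/1 deletions ∈↓L.
1 minimals (antichain).


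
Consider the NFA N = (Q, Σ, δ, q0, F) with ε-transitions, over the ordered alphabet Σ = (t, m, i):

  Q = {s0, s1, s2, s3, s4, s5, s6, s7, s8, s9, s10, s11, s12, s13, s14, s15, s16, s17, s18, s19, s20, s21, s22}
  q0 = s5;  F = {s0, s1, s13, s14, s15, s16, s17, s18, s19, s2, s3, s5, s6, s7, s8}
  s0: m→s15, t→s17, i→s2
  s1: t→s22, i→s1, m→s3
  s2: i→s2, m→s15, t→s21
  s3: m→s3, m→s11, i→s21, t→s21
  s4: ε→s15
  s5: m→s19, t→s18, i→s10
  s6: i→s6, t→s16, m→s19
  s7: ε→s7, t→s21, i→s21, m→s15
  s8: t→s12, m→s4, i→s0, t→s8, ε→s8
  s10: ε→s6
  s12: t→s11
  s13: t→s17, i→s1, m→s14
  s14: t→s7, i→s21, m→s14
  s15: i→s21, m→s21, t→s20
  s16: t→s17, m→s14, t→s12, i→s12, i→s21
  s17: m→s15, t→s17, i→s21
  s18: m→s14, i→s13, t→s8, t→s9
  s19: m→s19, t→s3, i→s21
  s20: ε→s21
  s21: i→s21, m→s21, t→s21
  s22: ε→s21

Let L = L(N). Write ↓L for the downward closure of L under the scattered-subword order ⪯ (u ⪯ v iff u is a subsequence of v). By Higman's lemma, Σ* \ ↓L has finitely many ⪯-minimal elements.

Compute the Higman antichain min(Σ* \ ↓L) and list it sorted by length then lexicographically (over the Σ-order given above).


|Q|=23, |F|=15, |δ|=60 (6 ε).
min D↑ (16 st, q0=0, F={8}): 0:t→1,m→2,i→3 1:t→4,m→5,i→6 2:t→7,m→2,i→8 3:t→9,m→2,i→3 4:t→4,m→10,i→11 5:t→12,m→5,i→8 6:t→13,m→5,i→14 7:t→8,m→7,i→8 8:t→8,m→8,i→8 9:t→13,m→5,i→8 10:t→8,m→8,i→8 11:t→13,m→10,i→15 12:t→8,m→10,i→8 13:t→13,m→10,i→8 14:t→8,m→7,i→14 15:t→8,m→10,i→15 (ε-aug+det+¬).
'mi': |S_i|=[23, 9, 1] end={s21} ∉↓L; 2/2 del acc.
'mtt': run [23, 9, 6, 2] end={s20,s21} ∉↓L; 3/3 deletions ∈↓L.
'iti': run [23, 18, 11, 3] end={s11,s12,s21} — reject; 3/3 del acc.
'ttmt': |S_i|=[23, 19, 13, 4, 2] end={s20,s21} — reject; 4/4 del acc.
'ttmm': N↓-sim [23, 19, 13, 4, 1] end={s21} rej; 4/4 deletions ∈↓L.
'tiit': run [23, 19, 14, 8, 3] end={s20,s21,s22} ∉↓L; 4/4 del acc.
6 obstructions.

Antichain: [mi, mtt, iti, ttmt, ttmm, tiit].


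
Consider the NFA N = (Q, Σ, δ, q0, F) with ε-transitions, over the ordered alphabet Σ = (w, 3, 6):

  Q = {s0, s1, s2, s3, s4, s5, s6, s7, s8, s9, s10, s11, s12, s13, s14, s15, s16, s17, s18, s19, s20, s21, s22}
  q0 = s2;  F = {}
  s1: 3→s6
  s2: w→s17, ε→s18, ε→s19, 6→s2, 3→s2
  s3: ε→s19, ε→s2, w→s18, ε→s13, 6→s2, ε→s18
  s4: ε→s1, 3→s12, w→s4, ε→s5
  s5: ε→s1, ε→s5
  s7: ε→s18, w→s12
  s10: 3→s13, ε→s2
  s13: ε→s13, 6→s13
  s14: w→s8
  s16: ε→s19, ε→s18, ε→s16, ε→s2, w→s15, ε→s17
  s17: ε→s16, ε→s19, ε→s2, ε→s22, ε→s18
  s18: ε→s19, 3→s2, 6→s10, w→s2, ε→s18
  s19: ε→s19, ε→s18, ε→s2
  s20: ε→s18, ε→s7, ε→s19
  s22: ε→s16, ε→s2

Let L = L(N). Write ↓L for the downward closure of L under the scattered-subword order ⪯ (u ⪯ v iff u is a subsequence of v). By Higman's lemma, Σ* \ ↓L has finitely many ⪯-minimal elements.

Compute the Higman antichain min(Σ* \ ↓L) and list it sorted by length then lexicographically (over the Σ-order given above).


|Q|=23, |F|=0, |δ|=49 (33 ε).
min D↑ (1 st, q0=0, F={0}): 0:w→0,3→0,6→0 [Hopcroft].
ε ∈ L(D↑) ⇒ ↓L = ∅.

A = [ε].


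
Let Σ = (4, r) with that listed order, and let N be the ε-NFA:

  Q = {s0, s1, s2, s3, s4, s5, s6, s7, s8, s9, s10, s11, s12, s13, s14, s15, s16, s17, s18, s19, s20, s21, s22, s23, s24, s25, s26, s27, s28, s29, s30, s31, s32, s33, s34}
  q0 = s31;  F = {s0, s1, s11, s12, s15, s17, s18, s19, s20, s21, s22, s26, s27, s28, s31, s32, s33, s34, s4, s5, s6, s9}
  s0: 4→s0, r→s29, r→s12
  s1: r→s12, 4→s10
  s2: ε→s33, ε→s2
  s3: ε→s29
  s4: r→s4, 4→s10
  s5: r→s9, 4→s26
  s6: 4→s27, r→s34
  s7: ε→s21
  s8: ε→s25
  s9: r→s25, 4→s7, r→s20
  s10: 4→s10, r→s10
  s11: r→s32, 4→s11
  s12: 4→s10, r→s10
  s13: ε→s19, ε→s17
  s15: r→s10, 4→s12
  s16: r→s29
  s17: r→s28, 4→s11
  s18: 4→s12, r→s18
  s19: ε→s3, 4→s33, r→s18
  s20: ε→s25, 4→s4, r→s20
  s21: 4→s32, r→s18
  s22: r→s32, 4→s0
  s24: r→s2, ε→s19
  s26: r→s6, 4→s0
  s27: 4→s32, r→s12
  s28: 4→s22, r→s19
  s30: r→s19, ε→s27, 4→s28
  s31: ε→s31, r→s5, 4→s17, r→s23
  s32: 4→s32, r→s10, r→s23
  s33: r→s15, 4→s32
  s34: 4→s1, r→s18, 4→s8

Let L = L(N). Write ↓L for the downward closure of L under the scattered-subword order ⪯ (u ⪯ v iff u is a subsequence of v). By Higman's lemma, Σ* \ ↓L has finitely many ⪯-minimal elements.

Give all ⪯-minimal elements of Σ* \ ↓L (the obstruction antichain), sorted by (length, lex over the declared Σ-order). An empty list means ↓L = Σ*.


min(Σ*\↓L) = [44rr, r44r4, rr44r, rrr44, 4rrr4r].

|Q|=35, |F|=22, |δ|=67 (12 ε).
min D↑ (23 st, q0=0, F={14}): 0:4→1,r→2 1:4→3,r→4 2:4→5,r→6 3:4→3,r→7 4:4→8,r→9 5:4→10,r→11 6:4→12,r→13 7:4→7,r→14 8:4→10,r→7 9:4→15,r→16 10:4→10,r→17 11:4→18,r→19 12:4→7,r→16 13:4→20,r→13 14:4→14,r→14 15:4→7,r→21 16:4→17,r→16 17:4→14,r→14 18:4→7,r→17 19:4→22,r→16 20:4→14,r→20 21:4→17,r→14 22:4→14,r→17.
'44rr': run [29, 25, 14, 6, 2] end={s10,s23} — reject; 4/4 del acc.
'r44r4': |S_i|=[29, 26, 20, 10, 4, 1] end={s10} rej; 5/5 del acc.
'rr44r': N↓-sim [29, 26, 21, 14, 4, 2] end={s10,s23} — reject; 5/5 deletions ∈↓L.
'rrr44': N↓-sim [29, 26, 21, 11, 6, 1] end={s10} — reject; 5/5 deletions ∈↓L.
'4rrr4r': |S_i|=[29, 25, 20, 15, 6, 2, 1] end={s10} — reject; 6/6 deletions ∈↓L.
5 words, ⪯-incomp.


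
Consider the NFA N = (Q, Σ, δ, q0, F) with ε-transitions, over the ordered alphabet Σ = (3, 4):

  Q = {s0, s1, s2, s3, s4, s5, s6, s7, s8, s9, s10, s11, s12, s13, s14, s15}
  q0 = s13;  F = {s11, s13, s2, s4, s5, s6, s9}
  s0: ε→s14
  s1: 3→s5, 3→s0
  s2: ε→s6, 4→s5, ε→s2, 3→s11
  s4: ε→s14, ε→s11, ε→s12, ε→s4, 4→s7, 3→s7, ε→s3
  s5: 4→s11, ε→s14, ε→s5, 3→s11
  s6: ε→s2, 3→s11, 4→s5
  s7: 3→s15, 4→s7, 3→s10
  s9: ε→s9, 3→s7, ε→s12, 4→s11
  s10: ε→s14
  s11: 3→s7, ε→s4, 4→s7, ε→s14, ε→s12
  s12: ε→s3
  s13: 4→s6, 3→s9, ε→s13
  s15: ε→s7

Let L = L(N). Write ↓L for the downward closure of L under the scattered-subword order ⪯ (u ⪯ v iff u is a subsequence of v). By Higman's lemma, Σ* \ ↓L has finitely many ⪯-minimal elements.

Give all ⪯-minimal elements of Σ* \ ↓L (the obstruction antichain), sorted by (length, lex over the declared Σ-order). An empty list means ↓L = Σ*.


|Q|=16, |F|=7, |δ|=39 (20 ε).
min D↑ (6 st, q0=0, F={3}): 0:3→1,4→2 1:3→3,4→4 2:3→4,4→5 3:3→3,4→3 4:3→3,4→3 5:3→4,4→4.
'33': |S_i|=[13, 9, 4] end={s10,s14,s15,s7} rej; 2/2 del acc.
'344': run [13, 9, 8, 4] end={s10,s14,s15,s7} rej; 3/3 single-dels accept.
'434': N↓-sim [13, 11, 8, 4] end={s10,s14,s15,s7} — reject; 3/3 deletions ∈↓L.
'4443': run [13, 11, 9, 8, 4] end={s10,s14,s15,s7} ∉↓L; 4/4 single-dels accept.
'4444': N↓-sim [13, 11, 9, 8, 4] end={s10,s14,s15,s7} — reject; 4/4 del acc.
5 minimals (antichain).

Antichain: [33, 344, 434, 4443, 4444].


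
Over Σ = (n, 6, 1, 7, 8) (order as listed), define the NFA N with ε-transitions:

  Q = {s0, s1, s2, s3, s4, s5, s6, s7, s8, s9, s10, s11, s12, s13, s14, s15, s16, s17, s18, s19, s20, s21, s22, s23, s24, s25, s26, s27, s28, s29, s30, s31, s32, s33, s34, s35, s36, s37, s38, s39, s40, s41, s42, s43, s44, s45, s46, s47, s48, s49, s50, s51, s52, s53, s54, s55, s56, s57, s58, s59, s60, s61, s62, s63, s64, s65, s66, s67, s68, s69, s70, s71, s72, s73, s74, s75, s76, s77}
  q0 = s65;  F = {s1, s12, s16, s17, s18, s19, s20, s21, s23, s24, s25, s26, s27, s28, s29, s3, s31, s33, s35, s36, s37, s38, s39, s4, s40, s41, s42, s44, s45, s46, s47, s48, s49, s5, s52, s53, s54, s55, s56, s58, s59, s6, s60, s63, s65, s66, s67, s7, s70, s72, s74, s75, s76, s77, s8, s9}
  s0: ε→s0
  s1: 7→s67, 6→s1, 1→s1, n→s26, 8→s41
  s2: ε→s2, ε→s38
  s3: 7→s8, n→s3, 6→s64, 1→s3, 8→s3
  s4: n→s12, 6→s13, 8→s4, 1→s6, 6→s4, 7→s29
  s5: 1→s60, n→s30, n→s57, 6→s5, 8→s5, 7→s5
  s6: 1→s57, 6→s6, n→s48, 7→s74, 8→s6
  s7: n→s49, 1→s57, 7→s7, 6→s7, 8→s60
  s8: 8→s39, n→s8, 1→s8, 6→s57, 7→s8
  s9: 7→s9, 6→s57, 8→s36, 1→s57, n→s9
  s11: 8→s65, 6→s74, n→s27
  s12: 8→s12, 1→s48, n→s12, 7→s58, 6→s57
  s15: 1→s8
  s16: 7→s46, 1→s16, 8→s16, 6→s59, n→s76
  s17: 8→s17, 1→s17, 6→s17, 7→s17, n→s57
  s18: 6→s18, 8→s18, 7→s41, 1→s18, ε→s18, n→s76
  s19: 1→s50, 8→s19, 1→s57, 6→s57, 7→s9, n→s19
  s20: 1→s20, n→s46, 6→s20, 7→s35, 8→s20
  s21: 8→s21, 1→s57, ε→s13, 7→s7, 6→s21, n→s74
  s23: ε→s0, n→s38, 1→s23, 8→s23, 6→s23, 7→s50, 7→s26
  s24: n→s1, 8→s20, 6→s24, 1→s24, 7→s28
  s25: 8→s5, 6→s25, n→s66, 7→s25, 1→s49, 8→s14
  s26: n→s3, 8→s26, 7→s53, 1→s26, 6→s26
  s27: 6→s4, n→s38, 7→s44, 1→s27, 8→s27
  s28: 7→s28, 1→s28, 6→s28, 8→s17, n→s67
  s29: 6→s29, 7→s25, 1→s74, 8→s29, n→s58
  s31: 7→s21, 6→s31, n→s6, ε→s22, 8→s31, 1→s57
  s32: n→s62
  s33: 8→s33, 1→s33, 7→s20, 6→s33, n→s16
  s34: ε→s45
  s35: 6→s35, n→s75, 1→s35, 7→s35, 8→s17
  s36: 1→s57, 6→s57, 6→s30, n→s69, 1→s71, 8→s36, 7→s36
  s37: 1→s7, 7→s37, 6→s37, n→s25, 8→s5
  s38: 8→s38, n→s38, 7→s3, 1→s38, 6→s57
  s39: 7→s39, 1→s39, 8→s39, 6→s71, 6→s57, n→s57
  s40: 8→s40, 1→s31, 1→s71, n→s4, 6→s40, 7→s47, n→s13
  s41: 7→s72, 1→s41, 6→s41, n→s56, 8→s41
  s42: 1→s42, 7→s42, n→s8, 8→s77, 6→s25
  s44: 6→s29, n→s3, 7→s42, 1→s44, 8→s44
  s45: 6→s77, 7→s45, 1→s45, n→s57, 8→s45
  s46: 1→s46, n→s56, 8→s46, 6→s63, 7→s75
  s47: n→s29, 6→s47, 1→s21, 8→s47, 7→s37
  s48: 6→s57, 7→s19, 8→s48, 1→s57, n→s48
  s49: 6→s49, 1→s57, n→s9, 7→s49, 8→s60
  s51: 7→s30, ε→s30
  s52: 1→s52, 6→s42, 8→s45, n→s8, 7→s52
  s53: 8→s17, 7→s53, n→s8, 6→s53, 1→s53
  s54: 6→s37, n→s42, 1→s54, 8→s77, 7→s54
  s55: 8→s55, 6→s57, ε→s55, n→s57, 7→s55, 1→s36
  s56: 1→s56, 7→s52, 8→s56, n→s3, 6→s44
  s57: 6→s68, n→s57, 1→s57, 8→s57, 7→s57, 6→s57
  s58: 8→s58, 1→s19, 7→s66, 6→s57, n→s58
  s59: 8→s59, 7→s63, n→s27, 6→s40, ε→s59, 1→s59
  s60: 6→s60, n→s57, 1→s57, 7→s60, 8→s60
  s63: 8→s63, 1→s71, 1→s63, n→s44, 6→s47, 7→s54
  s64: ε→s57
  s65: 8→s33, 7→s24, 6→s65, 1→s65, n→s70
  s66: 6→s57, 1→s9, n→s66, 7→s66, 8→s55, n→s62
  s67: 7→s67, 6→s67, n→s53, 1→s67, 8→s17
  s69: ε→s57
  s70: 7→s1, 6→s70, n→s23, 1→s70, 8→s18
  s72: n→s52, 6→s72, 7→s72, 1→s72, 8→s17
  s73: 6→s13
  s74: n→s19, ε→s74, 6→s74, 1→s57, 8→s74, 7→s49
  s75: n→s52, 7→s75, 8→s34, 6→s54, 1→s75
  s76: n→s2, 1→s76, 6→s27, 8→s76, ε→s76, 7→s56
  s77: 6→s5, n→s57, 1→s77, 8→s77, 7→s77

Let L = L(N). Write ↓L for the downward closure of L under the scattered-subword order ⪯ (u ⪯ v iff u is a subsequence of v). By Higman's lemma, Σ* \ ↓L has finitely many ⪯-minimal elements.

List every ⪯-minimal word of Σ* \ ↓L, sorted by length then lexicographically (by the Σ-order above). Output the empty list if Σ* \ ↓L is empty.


|Q|=78, |F|=56, |δ|=320 (15 ε).
min D↑ (57 st, q0=0, F={19}): 0:n→1,6→0,1→0,7→2,8→3 1:n→4,6→1,1→1,7→5,8→6 2:n→5,6→2,1→2,7→7,8→8 3:n→9,6→3,1→3,7→8,8→3 4:n→10,6→4,1→4,7→11,8→4 5:n→11,6→5,1→5,7→12,8→13 6:n→14,6→6,1→6,7→13,8→6 7:n→12,6→7,1→7,7→7,8→15 8:n→16,6→8,1→8,7→17,8→8 9:n→14,6→18,1→9,7→16,8→9 10:n→10,6→19,1→10,7→20,8→10 11:n→20,6→11,1→11,7→21,8→11 12:n→21,6→12,1→12,7→12,8→15 13:n→22,6→13,1→13,7→23,8→13 14:n→10,6→24,1→14,7→22,8→14 15:n→19,6→15,1→15,7→15,8→15 16:n→22,6→25,1→16,7→26,8→16 17:n→26,6→17,1→17,7→17,8→15 18:n→24,6→27,1→18,7→25,8→18 19:n→19,6→19,1→19,7→19,8→19 20:n→20,6→19,1→20,7→28,8→20 21:n→28,6→21,1→21,7→21,8→15 22:n→20,6→29,1→22,7→30,8→22 23:n→30,6→23,1→23,7→23,8→15 24:n→10,6→31,1→24,7→29,8→24 25:n→29,6→32,1→25,7→33,8→25 26:n→30,6→33,1→26,7→26,8→34 27:n→31,6→27,1→35,7→32,8→27 28:n→28,6→19,1→28,7→28,8→36 29:n→20,6→37,1→29,7→38,8→29 30:n→28,6→38,1→30,7→30,8→34 31:n→39,6→31,1→40,7→37,8→31 32:n→37,6→32,1→41,7→42,8→32 33:n→38,6→42,1→33,7→33,8→43 34:n→19,6→43,1→34,7→34,8→34 35:n→40,6→35,1→19,7→41,8→35 36:n→19,6→19,1→36,7→36,8→36 37:n→44,6→37,1→45,7→46,8→37 38:n→28,6→46,1→38,7→38,8→43 39:n→39,6→19,1→47,7→44,8→39 40:n→47,6→40,1→19,7→45,8→40 41:n→45,6→41,1→19,7→48,8→41 42:n→46,6→42,1→48,7→42,8→49 43:n→19,6→49,1→43,7→43,8→43 44:n→44,6→19,1→50,7→51,8→44 45:n→50,6→45,1→19,7→52,8→45 46:n→51,6→46,1→52,7→46,8→49 47:n→47,6→19,1→19,7→50,8→47 48:n→52,6→48,1→19,7→48,8→53 49:n→19,6→49,1→53,7→49,8→49 50:n→50,6→19,1→19,7→54,8→50 51:n→51,6→19,1→54,7→51,8→55 52:n→54,6→52,1→19,7→52,8→53 53:n→19,6→53,1→19,7→53,8→53 54:n→54,6→19,1→19,7→54,8→56 55:n→19,6→19,1→56,7→55,8→55 56:n→19,6→19,1→19,7→56,8→56 [Hopcroft].
'nnn6': |S_i|=[70, 64, 44, 21, 5] end={s30,s57,s64,s68,s71} rej; 4/4 single-dels accept.
'778n': |S_i|=[70, 51, 32, 15, 4] end={s30,s57,s68,s69} — reject; 4/4 single-dels accept.
'8n6611': run [70, 64, 53, 44, 33, 19, 4] end={s50,s57,s68,s71} — reject; 6/6 single-dels accept.
3 minimals (antichain).

min(Σ*\↓L) = [nnn6, 778n, 8n6611].


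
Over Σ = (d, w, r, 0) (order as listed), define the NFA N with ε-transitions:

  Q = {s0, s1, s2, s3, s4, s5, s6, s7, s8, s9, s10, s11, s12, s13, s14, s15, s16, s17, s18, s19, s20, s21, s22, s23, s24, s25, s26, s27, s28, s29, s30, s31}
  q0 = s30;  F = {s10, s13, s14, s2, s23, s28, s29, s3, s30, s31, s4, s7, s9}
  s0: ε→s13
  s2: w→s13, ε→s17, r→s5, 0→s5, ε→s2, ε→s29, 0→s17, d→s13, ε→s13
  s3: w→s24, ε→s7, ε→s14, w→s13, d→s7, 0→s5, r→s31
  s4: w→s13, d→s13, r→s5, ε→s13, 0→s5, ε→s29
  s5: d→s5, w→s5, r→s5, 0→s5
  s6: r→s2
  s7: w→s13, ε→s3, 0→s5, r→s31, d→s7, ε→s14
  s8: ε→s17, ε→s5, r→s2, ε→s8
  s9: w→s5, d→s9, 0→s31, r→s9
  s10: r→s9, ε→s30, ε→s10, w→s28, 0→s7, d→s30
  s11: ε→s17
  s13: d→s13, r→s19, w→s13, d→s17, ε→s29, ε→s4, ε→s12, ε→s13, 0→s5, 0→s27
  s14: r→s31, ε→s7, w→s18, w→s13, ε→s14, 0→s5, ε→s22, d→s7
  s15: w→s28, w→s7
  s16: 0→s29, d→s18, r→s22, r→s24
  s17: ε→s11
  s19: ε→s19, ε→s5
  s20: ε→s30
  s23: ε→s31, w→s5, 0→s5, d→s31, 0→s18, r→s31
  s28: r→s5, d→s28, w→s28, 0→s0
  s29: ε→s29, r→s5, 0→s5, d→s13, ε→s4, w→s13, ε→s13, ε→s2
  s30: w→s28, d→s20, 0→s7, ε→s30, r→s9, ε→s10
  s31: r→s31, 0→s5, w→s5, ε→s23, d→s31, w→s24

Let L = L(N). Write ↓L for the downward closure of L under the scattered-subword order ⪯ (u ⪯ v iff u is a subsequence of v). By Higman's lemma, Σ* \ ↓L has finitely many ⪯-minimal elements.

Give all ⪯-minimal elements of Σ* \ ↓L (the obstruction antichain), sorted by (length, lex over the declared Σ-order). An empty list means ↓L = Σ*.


|Q|=32, |F|=13, |δ|=107 (36 ε).
min D↑ (7 st, q0=0, F={4}): 0:d→0,w→1,r→2,0→3 1:d→1,w→1,r→4,0→5 2:d→2,w→4,r→2,0→6 3:d→3,w→5,r→6,0→4 4:d→4,w→4,r→4,0→4 5:d→5,w→5,r→4,0→4 6:d→6,w→4,r→6,0→4.
'wr': |S_i|=[24, 14, 2] end={s19,s5} — reject; 2/2 del acc.
'rw': |S_i|=[24, 7, 2] end={s24,s5} — reject; 2/2 del acc.
'00': N↓-sim [24, 19, 5] end={s11,s17,s18,s27,s5} rej; 2/2 single-dels accept.
3 words, ⪯-incomp.

Antichain: [wr, rw, 00].


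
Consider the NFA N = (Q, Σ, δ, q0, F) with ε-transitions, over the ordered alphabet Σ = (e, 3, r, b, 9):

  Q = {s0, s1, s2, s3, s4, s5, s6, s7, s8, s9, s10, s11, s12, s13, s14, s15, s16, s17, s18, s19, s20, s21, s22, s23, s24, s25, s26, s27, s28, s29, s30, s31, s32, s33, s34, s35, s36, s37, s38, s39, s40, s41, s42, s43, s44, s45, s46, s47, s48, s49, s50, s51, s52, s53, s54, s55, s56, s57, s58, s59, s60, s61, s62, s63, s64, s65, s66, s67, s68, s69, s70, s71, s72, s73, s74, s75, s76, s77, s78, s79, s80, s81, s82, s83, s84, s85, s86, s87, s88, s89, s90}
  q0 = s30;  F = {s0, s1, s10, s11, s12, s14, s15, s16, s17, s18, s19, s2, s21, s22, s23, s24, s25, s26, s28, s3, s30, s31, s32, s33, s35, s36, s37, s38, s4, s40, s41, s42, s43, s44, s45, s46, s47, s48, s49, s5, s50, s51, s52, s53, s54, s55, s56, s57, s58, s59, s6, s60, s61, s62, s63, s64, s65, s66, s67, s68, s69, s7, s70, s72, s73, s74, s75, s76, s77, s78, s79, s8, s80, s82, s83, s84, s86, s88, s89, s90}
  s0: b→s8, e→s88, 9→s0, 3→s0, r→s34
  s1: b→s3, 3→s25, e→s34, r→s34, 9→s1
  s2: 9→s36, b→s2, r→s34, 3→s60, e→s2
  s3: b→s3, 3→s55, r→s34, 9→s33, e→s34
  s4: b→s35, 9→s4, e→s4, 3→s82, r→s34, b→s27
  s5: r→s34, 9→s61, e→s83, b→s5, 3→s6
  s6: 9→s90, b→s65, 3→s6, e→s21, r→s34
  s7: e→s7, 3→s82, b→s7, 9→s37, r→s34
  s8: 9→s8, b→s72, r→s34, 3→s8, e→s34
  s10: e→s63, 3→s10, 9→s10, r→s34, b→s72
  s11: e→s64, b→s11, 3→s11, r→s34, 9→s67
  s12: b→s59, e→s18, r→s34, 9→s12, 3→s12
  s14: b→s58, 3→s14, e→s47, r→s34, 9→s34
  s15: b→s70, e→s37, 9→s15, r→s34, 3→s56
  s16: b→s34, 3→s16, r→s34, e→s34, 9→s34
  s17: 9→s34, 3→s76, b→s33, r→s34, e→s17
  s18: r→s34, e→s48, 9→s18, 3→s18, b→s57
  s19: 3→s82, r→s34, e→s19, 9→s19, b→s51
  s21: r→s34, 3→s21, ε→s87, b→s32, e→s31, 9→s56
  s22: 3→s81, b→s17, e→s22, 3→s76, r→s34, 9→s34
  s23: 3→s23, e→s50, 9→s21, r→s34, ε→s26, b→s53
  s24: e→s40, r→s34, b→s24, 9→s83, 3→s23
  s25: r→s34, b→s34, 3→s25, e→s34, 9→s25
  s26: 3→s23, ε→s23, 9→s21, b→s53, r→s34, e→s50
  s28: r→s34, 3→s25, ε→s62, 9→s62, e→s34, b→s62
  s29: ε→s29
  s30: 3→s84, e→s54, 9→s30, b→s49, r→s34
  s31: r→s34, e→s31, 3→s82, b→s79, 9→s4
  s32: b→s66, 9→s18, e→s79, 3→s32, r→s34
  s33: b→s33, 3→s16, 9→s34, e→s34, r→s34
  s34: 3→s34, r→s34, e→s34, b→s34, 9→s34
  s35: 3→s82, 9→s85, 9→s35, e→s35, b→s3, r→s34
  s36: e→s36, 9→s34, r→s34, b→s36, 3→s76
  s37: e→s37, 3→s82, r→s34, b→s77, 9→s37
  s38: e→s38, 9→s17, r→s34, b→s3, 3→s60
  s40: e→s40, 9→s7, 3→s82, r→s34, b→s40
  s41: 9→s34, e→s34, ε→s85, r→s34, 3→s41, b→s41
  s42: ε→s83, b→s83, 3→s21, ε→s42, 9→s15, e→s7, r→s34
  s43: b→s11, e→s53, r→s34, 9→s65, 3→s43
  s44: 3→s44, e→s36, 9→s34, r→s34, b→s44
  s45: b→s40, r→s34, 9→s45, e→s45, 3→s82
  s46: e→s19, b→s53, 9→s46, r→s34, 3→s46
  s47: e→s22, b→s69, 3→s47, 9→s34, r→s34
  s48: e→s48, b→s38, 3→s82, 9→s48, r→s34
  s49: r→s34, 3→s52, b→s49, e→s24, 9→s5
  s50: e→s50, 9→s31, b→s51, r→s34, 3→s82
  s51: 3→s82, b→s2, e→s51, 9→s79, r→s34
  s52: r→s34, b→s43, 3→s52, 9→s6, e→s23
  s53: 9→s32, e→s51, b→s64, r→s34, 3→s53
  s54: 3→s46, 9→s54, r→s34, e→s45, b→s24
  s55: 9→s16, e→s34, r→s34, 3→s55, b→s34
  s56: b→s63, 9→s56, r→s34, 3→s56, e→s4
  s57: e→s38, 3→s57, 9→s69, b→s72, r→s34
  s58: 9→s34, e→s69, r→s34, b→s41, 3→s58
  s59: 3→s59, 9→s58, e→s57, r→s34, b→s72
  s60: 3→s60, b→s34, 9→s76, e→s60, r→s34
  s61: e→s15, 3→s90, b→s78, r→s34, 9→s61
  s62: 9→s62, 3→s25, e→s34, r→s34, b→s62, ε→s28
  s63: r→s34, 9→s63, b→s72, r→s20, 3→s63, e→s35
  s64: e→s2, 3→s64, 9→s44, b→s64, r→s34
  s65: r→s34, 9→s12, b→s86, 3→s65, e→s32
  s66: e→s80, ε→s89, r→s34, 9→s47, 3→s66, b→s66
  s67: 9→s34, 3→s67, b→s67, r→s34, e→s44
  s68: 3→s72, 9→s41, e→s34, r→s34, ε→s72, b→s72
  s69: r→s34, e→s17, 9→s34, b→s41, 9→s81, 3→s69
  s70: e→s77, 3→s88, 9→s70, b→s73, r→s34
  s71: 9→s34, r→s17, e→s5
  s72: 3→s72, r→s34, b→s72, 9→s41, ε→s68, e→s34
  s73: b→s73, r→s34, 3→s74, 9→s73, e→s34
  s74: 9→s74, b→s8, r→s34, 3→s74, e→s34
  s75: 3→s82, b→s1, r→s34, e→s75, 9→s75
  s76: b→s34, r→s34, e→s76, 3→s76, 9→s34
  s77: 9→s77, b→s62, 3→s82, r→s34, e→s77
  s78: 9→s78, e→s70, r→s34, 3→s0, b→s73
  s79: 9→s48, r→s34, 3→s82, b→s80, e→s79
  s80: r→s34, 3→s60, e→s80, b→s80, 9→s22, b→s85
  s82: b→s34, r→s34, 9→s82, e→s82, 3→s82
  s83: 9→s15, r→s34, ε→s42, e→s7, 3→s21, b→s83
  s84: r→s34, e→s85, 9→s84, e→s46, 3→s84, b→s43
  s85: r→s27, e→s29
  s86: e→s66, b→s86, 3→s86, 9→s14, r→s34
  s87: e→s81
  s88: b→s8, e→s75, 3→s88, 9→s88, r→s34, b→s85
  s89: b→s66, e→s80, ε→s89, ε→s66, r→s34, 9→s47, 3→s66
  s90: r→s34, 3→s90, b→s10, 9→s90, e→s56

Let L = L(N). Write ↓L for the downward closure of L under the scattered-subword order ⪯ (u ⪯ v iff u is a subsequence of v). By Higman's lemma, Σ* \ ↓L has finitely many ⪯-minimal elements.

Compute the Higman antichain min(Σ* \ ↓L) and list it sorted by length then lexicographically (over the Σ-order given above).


Antichain: [r, ee3b, 3bb99, b99bbe].

|Q|=91, |F|=80, |δ|=434 (15 ε).
min D↑ (76 st, q0=0, F={3}): 0:e→1,3→2,r→3,b→4,9→0 1:e→5,3→6,r→3,b→7,9→1 2:e→6,3→2,r→3,b→8,9→2 3:e→3,3→3,r→3,b→3,9→3 4:e→7,3→9,r→3,b→4,9→10 5:e→5,3→11,r→3,b→12,9→5 6:e→13,3→6,r→3,b→14,9→6 7:e→12,3→15,r→3,b→7,9→16 8:e→14,3→8,r→3,b→17,9→18 9:e→15,3→9,r→3,b→8,9→19 10:e→16,3→19,r→3,b→10,9→20 11:e→11,3→11,r→3,b→3,9→11 12:e→12,3→11,r→3,b→12,9→21 13:e→13,3→11,r→3,b→22,9→13 14:e→22,3→14,r→3,b→23,9→24 15:e→25,3→15,r→3,b→14,9→26 16:e→21,3→26,r→3,b→16,9→27 17:e→23,3→17,r→3,b→17,9→28 18:e→24,3→18,r→3,b→29,9→30 19:e→26,3→19,r→3,b→18,9→31 20:e→27,3→31,r→3,b→32,9→20 21:e→21,3→11,r→3,b→21,9→33 22:e→22,3→11,r→3,b→34,9→35 23:e→34,3→23,r→3,b→23,9→36 24:e→35,3→24,r→3,b→37,9→38 25:e→25,3→11,r→3,b→22,9→39 26:e→39,3→26,r→3,b→24,9→40 27:e→33,3→40,r→3,b→41,9→27 28:e→36,3→28,r→3,b→28,9→3 29:e→37,3→29,r→3,b→29,9→42 30:e→38,3→30,r→3,b→43,9→30 31:e→40,3→31,r→3,b→44,9→31 32:e→41,3→45,r→3,b→46,9→32 33:e→33,3→11,r→3,b→47,9→33 34:e→34,3→48,r→3,b→34,9→49 35:e→35,3→11,r→3,b→50,9→51 36:e→49,3→36,r→3,b→36,9→3 37:e→50,3→37,r→3,b→37,9→52 38:e→51,3→38,r→3,b→53,9→38 39:e→39,3→11,r→3,b→35,9→54 40:e→54,3→40,r→3,b→55,9→40 41:e→47,3→56,r→3,b→46,9→41 42:e→52,3→42,r→3,b→57,9→3 43:e→53,3→43,r→3,b→58,9→57 44:e→55,3→44,r→3,b→58,9→44 45:e→56,3→45,r→3,b→59,9→45 46:e→3,3→60,r→3,b→46,9→46 47:e→47,3→11,r→3,b→61,9→47 48:e→48,3→48,r→3,b→3,9→62 49:e→49,3→62,r→3,b→49,9→3 50:e→50,3→48,r→3,b→50,9→63 51:e→51,3→11,r→3,b→64,9→51 52:e→63,3→52,r→3,b→65,9→3 53:e→64,3→53,r→3,b→58,9→65 54:e→54,3→11,r→3,b→66,9→54 55:e→66,3→55,r→3,b→58,9→55 56:e→67,3→56,r→3,b→59,9→56 57:e→65,3→57,r→3,b→68,9→3 58:e→3,3→58,r→3,b→58,9→68 59:e→3,3→59,r→3,b→58,9→59 60:e→3,3→60,r→3,b→59,9→60 61:e→3,3→69,r→3,b→61,9→61 62:e→62,3→62,r→3,b→3,9→3 63:e→63,3→62,r→3,b→70,9→3 64:e→64,3→48,r→3,b→71,9→70 65:e→70,3→65,r→3,b→68,9→3 66:e→66,3→11,r→3,b→71,9→66 67:e→67,3→11,r→3,b→72,9→67 68:e→3,3→68,r→3,b→68,9→3 69:e→3,3→69,r→3,b→3,9→69 70:e→70,3→62,r→3,b→73,9→3 71:e→3,3→74,r→3,b→71,9→73 72:e→3,3→69,r→3,b→71,9→72 73:e→3,3→75,r→3,b→73,9→3 74:e→3,3→74,r→3,b→3,9→75 75:e→3,3→75,r→3,b→3,9→3 (ε-aug+det+¬).
'r': N↓-sim [87, 3] end={s20,s27,s34} rej; 1/1 single-dels accept.
'ee3b': |S_i|=[87, 67, 36, 8, 1] end={s34} ∉↓L; 4/4 deletions ∈↓L.
'3bb99': |S_i|=[87, 68, 50, 33, 18, 2] end={s34,s81} — reject; 5/5 deletions ∈↓L.
'b99bbe': run [87, 81, 68, 50, 38, 18, 2] end={s29,s34} rej; 6/6 deletions ∈↓L.
4 minimals (antichain).


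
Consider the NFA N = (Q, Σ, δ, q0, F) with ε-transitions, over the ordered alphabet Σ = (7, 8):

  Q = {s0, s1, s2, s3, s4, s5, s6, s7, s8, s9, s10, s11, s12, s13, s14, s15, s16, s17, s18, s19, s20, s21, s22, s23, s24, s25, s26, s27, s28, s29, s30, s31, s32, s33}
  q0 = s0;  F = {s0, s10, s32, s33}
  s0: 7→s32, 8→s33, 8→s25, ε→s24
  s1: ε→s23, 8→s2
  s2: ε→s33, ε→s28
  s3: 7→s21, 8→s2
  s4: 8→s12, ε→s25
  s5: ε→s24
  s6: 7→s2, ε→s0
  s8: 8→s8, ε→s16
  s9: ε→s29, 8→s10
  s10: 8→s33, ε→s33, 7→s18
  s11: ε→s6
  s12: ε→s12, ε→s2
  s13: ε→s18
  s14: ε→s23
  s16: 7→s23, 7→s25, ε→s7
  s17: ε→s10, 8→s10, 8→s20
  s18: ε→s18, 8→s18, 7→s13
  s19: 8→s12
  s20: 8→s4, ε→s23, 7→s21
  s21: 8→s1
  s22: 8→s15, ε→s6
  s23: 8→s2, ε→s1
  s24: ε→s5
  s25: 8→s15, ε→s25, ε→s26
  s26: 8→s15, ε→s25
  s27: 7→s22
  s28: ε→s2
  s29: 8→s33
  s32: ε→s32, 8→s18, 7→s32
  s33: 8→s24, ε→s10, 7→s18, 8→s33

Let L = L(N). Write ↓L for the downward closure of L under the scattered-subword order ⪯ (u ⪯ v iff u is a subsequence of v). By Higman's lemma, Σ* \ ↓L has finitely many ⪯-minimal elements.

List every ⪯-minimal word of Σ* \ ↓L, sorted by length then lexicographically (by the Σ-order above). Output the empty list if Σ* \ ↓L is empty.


min(Σ*\↓L) = [78, 87].

|Q|=34, |F|=4, |δ|=61 (28 ε).
min D↑ (4 st, q0=0, F={3}): 0:7→1,8→2 1:7→1,8→3 2:7→3,8→2 3:7→3,8→3 (ε-aug+det+¬).
'78': run [11, 3, 2] end={s13,s18} rej; 2/2 deletions ∈↓L.
'87': run [11, 9, 2] end={s13,s18} ∉↓L; 2/2 del acc.
2 obstructions.


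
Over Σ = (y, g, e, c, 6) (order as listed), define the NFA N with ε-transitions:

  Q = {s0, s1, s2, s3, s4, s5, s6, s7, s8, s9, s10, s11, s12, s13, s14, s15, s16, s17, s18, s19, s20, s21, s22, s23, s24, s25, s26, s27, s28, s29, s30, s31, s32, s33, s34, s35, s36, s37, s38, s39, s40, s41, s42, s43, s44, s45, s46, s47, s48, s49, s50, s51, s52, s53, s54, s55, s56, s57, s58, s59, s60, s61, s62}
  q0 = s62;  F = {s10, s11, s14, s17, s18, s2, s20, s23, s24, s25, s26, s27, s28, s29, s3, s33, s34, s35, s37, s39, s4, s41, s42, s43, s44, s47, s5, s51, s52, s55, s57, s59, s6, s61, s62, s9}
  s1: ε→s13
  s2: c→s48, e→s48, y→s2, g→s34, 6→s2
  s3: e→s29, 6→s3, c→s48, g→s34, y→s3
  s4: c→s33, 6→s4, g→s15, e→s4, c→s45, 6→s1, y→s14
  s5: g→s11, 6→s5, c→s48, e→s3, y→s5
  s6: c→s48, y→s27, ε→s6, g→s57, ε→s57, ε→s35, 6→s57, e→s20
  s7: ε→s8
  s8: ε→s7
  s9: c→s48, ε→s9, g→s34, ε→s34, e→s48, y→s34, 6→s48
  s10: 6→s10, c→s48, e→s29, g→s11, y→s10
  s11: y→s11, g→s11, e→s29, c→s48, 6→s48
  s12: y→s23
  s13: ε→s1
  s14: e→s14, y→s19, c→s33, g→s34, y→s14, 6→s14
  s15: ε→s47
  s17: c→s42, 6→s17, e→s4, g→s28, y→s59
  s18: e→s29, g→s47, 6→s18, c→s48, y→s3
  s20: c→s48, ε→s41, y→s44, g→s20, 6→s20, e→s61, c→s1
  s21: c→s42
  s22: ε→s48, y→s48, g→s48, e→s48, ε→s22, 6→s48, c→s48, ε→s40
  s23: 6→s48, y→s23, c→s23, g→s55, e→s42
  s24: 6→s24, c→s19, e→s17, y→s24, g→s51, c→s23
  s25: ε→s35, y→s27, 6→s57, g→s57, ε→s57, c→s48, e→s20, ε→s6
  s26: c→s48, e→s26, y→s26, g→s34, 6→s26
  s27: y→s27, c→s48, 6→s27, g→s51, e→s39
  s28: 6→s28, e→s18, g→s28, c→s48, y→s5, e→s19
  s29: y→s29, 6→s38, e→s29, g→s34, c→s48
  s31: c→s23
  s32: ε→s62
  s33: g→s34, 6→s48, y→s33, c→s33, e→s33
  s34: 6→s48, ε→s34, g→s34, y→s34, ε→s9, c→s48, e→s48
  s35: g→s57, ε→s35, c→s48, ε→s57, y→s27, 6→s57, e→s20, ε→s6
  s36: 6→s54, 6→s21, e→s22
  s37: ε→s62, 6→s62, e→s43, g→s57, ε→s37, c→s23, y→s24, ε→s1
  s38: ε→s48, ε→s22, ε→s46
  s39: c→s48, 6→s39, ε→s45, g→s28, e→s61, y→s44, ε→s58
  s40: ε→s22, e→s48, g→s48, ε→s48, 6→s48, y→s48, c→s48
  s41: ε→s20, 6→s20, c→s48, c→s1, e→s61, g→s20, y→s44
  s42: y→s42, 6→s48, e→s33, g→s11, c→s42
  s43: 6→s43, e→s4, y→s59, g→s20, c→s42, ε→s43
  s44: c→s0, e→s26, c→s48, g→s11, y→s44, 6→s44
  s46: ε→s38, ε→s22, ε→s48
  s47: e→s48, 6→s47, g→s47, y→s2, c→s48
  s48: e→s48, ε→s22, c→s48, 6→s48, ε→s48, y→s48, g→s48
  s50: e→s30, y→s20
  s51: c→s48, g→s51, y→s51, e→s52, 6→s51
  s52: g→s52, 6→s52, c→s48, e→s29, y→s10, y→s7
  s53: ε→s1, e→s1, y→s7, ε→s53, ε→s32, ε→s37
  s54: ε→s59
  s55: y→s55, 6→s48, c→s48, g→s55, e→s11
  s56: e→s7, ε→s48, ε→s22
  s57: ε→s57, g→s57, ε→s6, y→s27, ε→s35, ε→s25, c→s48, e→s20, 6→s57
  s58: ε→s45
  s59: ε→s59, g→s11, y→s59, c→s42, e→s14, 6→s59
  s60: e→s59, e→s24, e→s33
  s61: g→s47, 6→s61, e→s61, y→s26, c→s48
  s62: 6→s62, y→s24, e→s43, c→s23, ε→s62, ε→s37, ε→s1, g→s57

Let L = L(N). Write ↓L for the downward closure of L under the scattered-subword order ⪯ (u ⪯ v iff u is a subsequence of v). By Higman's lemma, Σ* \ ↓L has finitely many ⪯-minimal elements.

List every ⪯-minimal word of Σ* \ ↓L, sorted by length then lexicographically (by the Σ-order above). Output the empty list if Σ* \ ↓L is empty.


min(Σ*\↓L) = [gc, c6, eyg6, eege, ygee6].

|Q|=63, |F|=36, |δ|=274 (56 ε).
min D↑ (31 st, q0=0, F={9}): 0:y→1,g→2,e→3,c→4,6→0 1:y→1,g→5,e→6,c→4,6→1 2:y→7,g→2,e→8,c→9,6→2 3:y→10,g→8,e→11,c→12,6→3 4:y→4,g→13,e→12,c→4,6→9 5:y→5,g→5,e→14,c→9,6→5 6:y→10,g→15,e→11,c→12,6→6 7:y→7,g→5,e→16,c→9,6→7 8:y→17,g→8,e→18,c→9,6→8 9:y→9,g→9,e→9,c→9,6→9 10:y→10,g→19,e→20,c→12,6→10 11:y→20,g→21,e→11,c→22,6→11 12:y→12,g→19,e→22,c→12,6→9 13:y→13,g→13,e→19,c→9,6→9 14:y→23,g→14,e→24,c→9,6→14 15:y→25,g→15,e→26,c→9,6→15 16:y→17,g→15,e→18,c→9,6→16 17:y→17,g→19,e→27,c→9,6→17 18:y→27,g→21,e→18,c→9,6→18 19:y→19,g→19,e→24,c→9,6→9 20:y→20,g→28,e→20,c→22,6→20 21:y→29,g→21,e→9,c→9,6→21 22:y→22,g→28,e→22,c→22,6→9 23:y→23,g→19,e→24,c→9,6→23 24:y→24,g→28,e→24,c→9,6→9 25:y→25,g→19,e→30,c→9,6→25 26:y→30,g→21,e→24,c→9,6→26 27:y→27,g→28,e→27,c→9,6→27 28:y→28,g→28,e→9,c→9,6→9 29:y→29,g→28,e→9,c→9,6→29 30:y→30,g→28,e→24,c→9,6→30 (ε-aug+det+¬).
'gc': run [50, 39, 6] end={s0,s1,s13,s22,s40,s48} ∉↓L; 2/2 single-dels accept.
'c6': N↓-sim [50, 18, 5] end={s22,s38,s40,s46,s48} rej; 2/2 del acc.
'eyg6': |S_i|=[50, 39, 23, 9, 5] end={s22,s38,s40,s46,s48} rej; 4/4 del acc.
'eege': |S_i|=[50, 39, 22, 8, 3] end={s22,s40,s48} — reject; 4/4 deletions ∈↓L.
'ygee6': N↓-sim [50, 41, 23, 18, 8, 5] end={s22,s38,s40,s46,s48} ∉↓L; 5/5 deletions ∈↓L.
5 words, ⪯-incomp.
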